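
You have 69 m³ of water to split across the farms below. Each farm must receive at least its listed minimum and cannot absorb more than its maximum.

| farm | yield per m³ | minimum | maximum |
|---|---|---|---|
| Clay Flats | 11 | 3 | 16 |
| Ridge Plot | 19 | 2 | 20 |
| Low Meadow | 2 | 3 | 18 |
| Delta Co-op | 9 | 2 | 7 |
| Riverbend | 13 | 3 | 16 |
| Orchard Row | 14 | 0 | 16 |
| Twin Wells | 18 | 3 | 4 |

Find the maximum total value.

996

Meeting every minimum uses 3+2+3+2+3+0+3 = 16 m³, leaving 53.
Highest yield per m³ first: Ridge Plot 19 > Twin Wells 18 > Orchard Row 14 > Riverbend 13 > Clay Flats 11 > Delta Co-op 9 > Low Meadow 2.
Give Ridge Plot 18 more to hit its cap of 20 ; 35 left.
Twin Wells takes 1 more to reach its cap of 4 ; 34 left.
Orchard Row: +16 to 16 (cap) ; 18 left.
Riverbend: +13 to 16 (cap) ; 5 left.
Only 5 left; Clay Flats takes them to reach 8.
Total = 11×8 + 19×20 + 2×3 + 9×2 + 13×16 + 14×16 + 18×4 = 996.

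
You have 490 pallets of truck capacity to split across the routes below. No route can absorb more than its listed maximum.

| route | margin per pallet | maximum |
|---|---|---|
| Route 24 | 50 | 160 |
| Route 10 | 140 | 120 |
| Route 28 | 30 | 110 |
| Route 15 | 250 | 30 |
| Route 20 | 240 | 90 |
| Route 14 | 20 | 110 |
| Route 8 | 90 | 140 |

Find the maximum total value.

Order the routes by margin per pallet: Route 15 250 > Route 20 240 > Route 10 140 > Route 8 90 > Route 24 50 > Route 28 30 > Route 14 20.
Route 15 takes 30 to reach its cap of 30 — 460 left.
Route 20: +90 to 90 (cap) — 370 left.
Give Route 10 120 to hit its cap of 120 — 250 left.
Route 8: +140 to 140 (cap) — 110 left.
Route 24: +110 (room for 160) → 110. Pool exhausted.
Total = 50×110 + 140×120 + 250×30 + 240×90 + 90×140 = 64000.

64000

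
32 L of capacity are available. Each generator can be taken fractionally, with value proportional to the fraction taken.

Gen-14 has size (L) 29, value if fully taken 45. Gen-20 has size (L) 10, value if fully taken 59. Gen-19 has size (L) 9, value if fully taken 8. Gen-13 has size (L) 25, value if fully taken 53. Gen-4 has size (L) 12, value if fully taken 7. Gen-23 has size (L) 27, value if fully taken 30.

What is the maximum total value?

105.64

Rank by value-to-size ratio: Gen-20 59/10≈5.9, Gen-13 53/25≈2.12, Gen-14 45/29≈1.55, Gen-23 30/27≈1.11, Gen-19 8/9≈0.889, Gen-4 7/12≈0.583.
Gen-20: take in full, 10 L for value 59 → 22 left.
Fill the last 22 L with part of Gen-13: 22/25 of it earns 46.64.
Total value = 105.64.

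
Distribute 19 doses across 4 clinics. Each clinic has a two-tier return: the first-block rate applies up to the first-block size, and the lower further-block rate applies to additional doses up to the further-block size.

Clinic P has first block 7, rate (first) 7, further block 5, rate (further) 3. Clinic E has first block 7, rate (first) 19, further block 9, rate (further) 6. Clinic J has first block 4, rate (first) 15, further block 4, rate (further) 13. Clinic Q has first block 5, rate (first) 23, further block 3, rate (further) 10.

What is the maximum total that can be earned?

Treat each block as its own option and order by rate: Clinic Q/first 23 > Clinic E/first 19 > Clinic J/first 15 > Clinic J/second 13 > Clinic Q/second 10 > Clinic P/first 7 > Clinic E/second 6 > Clinic P/second 3.
Clinic Q first at 23: fill all 5 ; 14 left.
Clinic E first at 19: fill all 7 ; 7 left.
Fill Clinic J first block (4 at 15) ; 3 left.
Clinic J second at 13: only 3 left, fill 3.
Total = 23×5 + 19×7 + 15×4 + 13×3 = 347.

347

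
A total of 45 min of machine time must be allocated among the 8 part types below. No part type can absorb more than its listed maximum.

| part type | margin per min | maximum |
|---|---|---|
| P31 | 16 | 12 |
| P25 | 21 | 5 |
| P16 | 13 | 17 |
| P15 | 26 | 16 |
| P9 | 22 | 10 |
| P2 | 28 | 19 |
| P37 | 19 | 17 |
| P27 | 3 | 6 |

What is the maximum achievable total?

Order the part types by margin per min: P2 28 > P15 26 > P9 22 > P25 21 > P37 19 > P31 16 > P16 13 > P27 3.
Give P2 19 to hit its cap of 19 — 26 left.
Give P15 16 to hit its cap of 16 — 10 left.
Give P9 10 to hit its cap of 10 — 0 left.
Total = 26×16 + 22×10 + 28×19 = 1168.

1168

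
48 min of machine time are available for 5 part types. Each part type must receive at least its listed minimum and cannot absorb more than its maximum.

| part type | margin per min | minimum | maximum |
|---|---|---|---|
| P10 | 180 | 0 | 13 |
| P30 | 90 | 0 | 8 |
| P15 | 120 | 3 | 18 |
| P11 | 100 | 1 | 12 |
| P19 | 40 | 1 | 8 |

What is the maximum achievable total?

6100

Meeting every minimum uses 0+0+3+1+1 = 5 min, leaving 43.
Rank by margin per min: P10 180 > P15 120 > P11 100 > P30 90 > P19 40.
Give P10 13 more to hit its cap of 13 → 30 left.
Give P15 15 more to hit its cap of 18 → 15 left.
Give P11 11 more to hit its cap of 12 → 4 left.
P30 has room for 8 more but only 4 remain, so it gets 4.
Total = 180×13 + 90×4 + 120×18 + 100×12 + 40×1 = 6100.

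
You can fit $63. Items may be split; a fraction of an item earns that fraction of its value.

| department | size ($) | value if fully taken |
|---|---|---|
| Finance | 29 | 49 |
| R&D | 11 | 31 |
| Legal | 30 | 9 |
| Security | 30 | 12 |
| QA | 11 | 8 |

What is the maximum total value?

Best value per unit of size first: R&D 31/11≈2.82, Finance 49/29≈1.69, QA 8/11≈0.727, Security 12/30≈0.4, Legal 9/30≈0.3.
All 11 $ of R&D fit (value 31) — 52 remain.
All 29 $ of Finance fit (value 49) — 23 remain.
All 11 $ of QA fit (value 8) — 12 remain.
Only 12 $ remain; take 12/30 of Security for value 12×12/30 = 4.8.
Total value = 92.8.

92.8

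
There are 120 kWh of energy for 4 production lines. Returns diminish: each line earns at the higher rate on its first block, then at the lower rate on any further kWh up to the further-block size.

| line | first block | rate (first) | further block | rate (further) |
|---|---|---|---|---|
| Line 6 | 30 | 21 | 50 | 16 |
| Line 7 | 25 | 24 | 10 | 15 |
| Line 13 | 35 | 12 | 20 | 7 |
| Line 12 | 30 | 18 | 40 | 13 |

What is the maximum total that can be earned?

Order all 8 blocks by rate: Line 7/first 24 > Line 6/first 21 > Line 12/first 18 > Line 6/second 16 > Line 7/second 15 > Line 12/second 13 > Line 13/first 12 > Line 13/second 7.
Line 7/first (24): +25 → 95 left.
Line 6/first (21): +30 → 65 left.
Fill Line 12 first block (30 at 18) → 35 left.
Line 6 second at 16: only 35 left, fill 35.
Total = 24×25 + 21×30 + 18×30 + 16×35 = 2330.

2330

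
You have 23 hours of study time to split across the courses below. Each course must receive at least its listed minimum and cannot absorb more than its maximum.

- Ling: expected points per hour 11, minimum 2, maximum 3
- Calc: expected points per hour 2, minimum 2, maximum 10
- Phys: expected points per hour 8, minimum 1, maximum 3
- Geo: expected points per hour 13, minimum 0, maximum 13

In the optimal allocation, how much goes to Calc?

4

Meeting every minimum uses 2+2+1+0 = 5 hours, leaving 18.
Highest expected points per hour first: Geo 13 > Ling 11 > Phys 8 > Calc 2.
Give Geo 13 more to hit its cap of 13 — 5 left.
Ling takes 1 more to reach its cap of 3 — 4 left.
Give Phys 2 more to hit its cap of 3 — 2 left.
Calc: +2 (room for 8) → 4. Pool exhausted.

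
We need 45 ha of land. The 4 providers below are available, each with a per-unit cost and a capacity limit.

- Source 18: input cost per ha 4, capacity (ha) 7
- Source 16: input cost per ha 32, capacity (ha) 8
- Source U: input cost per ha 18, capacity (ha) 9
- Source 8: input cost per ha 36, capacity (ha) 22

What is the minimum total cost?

1202

Cheapest first:
Source 18 (4): use full 7 ; 38 ha to go.
Source U (18): use full 9 ; 29 ha to go.
Take 8 from Source 16 at 32 ; need 21 more.
Take 21 from Source 8 at 36 to finish.
Cost = 7×4 + 9×18 + 8×32 + 21×36 = 1202.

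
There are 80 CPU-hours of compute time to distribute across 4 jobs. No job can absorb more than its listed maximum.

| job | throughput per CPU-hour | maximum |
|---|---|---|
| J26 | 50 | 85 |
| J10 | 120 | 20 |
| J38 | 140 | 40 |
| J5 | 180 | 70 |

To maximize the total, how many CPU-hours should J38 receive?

10

Order the jobs by throughput per CPU-hour: J5 180 > J38 140 > J10 120 > J26 50.
J5 takes 70 to reach its cap of 70 ; 10 left.
J38: +10 (room for 40) → 10. Pool exhausted.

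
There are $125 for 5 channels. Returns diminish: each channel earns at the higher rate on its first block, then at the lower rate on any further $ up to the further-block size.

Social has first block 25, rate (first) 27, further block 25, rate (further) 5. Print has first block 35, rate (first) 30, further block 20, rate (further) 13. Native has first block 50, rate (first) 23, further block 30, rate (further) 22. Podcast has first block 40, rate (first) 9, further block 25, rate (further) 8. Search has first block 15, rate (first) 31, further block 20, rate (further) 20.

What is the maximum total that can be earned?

Treat each block as its own option and order by rate: Search/tier1 31 > Print/tier1 30 > Social/tier1 27 > Native/tier1 23 > Native/tier2 22 > Search/tier2 20 > Print/tier2 13 > Podcast/tier1 9 > Podcast/tier2 8 > Social/tier2 5.
Fill Search tier1 block (15 at 31) — 110 left.
Print/tier1 (30): +35 — 75 left.
Social/tier1 (27): +25 — 50 left.
Fill Native tier1 block (50 at 23) — 0 left.
Total = 31×15 + 30×35 + 27×25 + 23×50 = 3340.

3340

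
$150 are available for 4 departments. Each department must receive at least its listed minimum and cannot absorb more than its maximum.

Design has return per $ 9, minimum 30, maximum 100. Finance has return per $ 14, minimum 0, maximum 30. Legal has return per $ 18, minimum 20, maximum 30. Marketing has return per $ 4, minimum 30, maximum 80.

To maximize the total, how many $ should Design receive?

Meeting every minimum uses 30+0+20+30 = 80 $, leaving 70.
Rank by return per $: Legal 18 > Finance 14 > Design 9 > Marketing 4.
Legal: +10 to 30 (cap) — 60 left.
Finance: +30 to 30 (cap) — 30 left.
Only 30 left; Design takes them to reach 60.

60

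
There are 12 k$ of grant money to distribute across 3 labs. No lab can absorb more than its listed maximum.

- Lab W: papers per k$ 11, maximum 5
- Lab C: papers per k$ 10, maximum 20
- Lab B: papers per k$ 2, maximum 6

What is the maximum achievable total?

125

Order the labs by papers per k$: Lab W 11 > Lab C 10 > Lab B 2.
Lab W takes 5 to reach its cap of 5 → 7 left.
Only 7 left; Lab C takes them to reach 7.
Total = 11×5 + 10×7 = 125.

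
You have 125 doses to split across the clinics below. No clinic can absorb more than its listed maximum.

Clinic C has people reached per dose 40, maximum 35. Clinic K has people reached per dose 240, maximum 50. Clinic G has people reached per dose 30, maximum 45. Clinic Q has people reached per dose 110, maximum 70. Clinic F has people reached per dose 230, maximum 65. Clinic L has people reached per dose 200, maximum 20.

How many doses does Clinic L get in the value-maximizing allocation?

10

Rank by people reached per dose: Clinic K 240 > Clinic F 230 > Clinic L 200 > Clinic Q 110 > Clinic C 40 > Clinic G 30.
Clinic K takes 50 to reach its cap of 50 ; 75 left.
Clinic F takes 65 to reach its cap of 65 ; 10 left.
Only 10 left; Clinic L takes them to reach 10.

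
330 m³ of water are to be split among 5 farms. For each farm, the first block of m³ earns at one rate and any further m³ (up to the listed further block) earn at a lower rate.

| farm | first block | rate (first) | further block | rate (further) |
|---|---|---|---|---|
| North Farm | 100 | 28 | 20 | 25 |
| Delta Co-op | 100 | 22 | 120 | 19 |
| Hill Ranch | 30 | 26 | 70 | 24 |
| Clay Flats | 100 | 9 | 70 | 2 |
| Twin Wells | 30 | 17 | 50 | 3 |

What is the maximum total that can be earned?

8150

Treat each block as its own option and order by rate: North Farm/tier1 28 > Hill Ranch/tier1 26 > North Farm/tier2 25 > Hill Ranch/tier2 24 > Delta Co-op/tier1 22 > Delta Co-op/tier2 19 > Twin Wells/tier1 17 > Clay Flats/tier1 9 > Twin Wells/tier2 3 > Clay Flats/tier2 2.
Fill North Farm tier1 block (100 at 28) → 230 left.
Fill Hill Ranch tier1 block (30 at 26) → 200 left.
North Farm tier2 at 25: fill all 20 → 180 left.
Fill Hill Ranch tier2 block (70 at 24) → 110 left.
Delta Co-op tier1 at 22: fill all 100 → 10 left.
Delta Co-op tier2 at 19: only 10 left, fill 10.
Total = 28×100 + 26×30 + 25×20 + 24×70 + 22×100 + 19×10 = 8150.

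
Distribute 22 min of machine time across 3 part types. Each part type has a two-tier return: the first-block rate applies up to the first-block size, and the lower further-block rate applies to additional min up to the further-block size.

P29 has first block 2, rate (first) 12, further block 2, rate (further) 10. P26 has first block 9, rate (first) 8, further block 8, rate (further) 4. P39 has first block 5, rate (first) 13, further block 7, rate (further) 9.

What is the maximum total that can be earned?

220

Treat each block as its own option and order by rate: P39/tier1 13 > P29/tier1 12 > P29/tier2 10 > P39/tier2 9 > P26/tier1 8 > P26/tier2 4.
P39 tier1 at 13: fill all 5 → 17 left.
Fill P29 tier1 block (2 at 12) → 15 left.
P29/tier2 (10): +2 → 13 left.
P39/tier2 (9): +7 → 6 left.
P26 tier1 at 8: only 6 left, fill 6.
Total = 13×5 + 12×2 + 10×2 + 9×7 + 8×6 = 220.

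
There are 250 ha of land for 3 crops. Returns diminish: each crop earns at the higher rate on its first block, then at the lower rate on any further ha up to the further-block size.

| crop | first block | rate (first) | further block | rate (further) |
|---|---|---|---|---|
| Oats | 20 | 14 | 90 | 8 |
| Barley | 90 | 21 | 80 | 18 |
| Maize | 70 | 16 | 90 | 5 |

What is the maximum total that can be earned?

Order all 6 blocks by rate: Barley/first 21 > Barley/second 18 > Maize/first 16 > Oats/first 14 > Oats/second 8 > Maize/second 5.
Barley first at 21: fill all 90 → 160 left.
Barley/second (18): +80 → 80 left.
Maize/first (16): +70 → 10 left.
Oats/first: +10 of 20 at 14; pool empty.
Total = 21×90 + 18×80 + 16×70 + 14×10 = 4590.

4590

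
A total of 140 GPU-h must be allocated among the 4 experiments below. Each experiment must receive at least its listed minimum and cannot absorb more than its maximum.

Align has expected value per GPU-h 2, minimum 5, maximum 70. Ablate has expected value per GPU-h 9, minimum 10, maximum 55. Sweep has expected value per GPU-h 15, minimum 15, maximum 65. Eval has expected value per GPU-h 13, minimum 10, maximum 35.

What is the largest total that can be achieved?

Meeting every minimum uses 5+10+15+10 = 40 GPU-h, leaving 100.
Order the experiments by expected value per GPU-h: Sweep 15 > Eval 13 > Ablate 9 > Align 2.
Sweep takes 50 more to reach its cap of 65 → 50 left.
Eval takes 25 more to reach its cap of 35 → 25 left.
Ablate: +25 (room for 45) → 35. Pool exhausted.
Total = 2×5 + 9×35 + 15×65 + 13×35 = 1755.

1755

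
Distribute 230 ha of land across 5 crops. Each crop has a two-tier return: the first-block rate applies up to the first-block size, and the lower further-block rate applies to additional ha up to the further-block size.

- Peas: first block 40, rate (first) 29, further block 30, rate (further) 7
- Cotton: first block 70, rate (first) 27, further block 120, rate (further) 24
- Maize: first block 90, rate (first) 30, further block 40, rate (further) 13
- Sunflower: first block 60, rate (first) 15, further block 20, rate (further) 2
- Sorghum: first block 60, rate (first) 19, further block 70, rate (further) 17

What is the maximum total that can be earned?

6470

Order all 10 blocks by rate: Maize/first 30 > Peas/first 29 > Cotton/first 27 > Cotton/second 24 > Sorghum/first 19 > Sorghum/second 17 > Sunflower/first 15 > Maize/second 13 > Peas/second 7 > Sunflower/second 2.
Maize/first (30): +90 — 140 left.
Peas/first (29): +40 — 100 left.
Cotton first at 27: fill all 70 — 30 left.
30 remain; put them into Cotton second at 24.
Total = 30×90 + 29×40 + 27×70 + 24×30 = 6470.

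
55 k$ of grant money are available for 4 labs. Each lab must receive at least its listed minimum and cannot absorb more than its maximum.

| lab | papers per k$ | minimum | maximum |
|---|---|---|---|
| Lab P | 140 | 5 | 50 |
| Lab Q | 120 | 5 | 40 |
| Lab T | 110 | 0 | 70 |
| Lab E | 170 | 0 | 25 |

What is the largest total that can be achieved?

Meeting every minimum uses 5+5+0+0 = 10 k$, leaving 45.
Order the labs by papers per k$: Lab E 170 > Lab P 140 > Lab Q 120 > Lab T 110.
Lab E: +25 to 25 (cap) → 20 left.
Lab P has room for 45 more but only 20 remain, so it gets 25.
Total = 140×25 + 120×5 + 170×25 = 8350.

8350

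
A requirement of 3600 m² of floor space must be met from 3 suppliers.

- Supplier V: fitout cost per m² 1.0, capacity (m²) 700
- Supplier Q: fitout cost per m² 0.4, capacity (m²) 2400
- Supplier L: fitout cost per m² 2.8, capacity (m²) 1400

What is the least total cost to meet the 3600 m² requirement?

Cheapest first:
Take 2400 from Supplier Q at 0.4 — need 1200 more.
Supplier V at 1.0: take all 700 m² — 500 still needed.
Take 500 from Supplier L at 2.8 to finish.
Cost = 2400×0.4 + 700×1.0 + 500×2.8 = 3060.

3060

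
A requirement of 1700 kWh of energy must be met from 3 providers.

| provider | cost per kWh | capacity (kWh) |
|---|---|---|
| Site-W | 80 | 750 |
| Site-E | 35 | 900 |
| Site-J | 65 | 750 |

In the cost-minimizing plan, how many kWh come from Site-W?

Use providers in increasing cost order.
Take 900 from Site-E at 35 → need 800 more.
Site-J (65): use full 750 → 50 kWh to go.
Take 50 from Site-W at 80 to finish.

50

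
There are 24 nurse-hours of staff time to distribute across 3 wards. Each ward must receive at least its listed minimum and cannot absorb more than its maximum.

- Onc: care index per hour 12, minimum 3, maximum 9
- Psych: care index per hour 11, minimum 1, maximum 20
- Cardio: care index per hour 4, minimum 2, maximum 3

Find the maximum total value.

Meeting every minimum uses 3+1+2 = 6 nurse-hours, leaving 18.
Rank by care index per hour: Onc 12 > Psych 11 > Cardio 4.
Give Onc 6 more to hit its cap of 9 ; 12 left.
Only 12 left; Psych takes them to reach 13.
Total = 12×9 + 11×13 + 4×2 = 259.

259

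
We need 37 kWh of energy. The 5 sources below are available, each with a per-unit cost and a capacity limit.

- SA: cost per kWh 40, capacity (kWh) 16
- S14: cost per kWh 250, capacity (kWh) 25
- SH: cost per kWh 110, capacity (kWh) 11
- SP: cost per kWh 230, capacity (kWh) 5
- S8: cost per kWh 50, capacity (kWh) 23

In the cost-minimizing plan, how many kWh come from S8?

Use sources in increasing cost order.
Take 16 from SA at 40 — need 21 more.
Take 21 from S8 at 50 to finish.
SH, SP, S14: unused.

21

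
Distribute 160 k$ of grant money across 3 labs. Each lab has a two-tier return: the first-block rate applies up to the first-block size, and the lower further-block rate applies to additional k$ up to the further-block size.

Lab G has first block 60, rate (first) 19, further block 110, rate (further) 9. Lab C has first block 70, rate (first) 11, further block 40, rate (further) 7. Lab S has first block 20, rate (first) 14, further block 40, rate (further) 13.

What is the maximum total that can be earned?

2380

Order all 6 blocks by rate: Lab G/first 19 > Lab S/first 14 > Lab S/second 13 > Lab C/first 11 > Lab G/second 9 > Lab C/second 7.
Lab G first at 19: fill all 60 → 100 left.
Fill Lab S first block (20 at 14) → 80 left.
Lab S second at 13: fill all 40 → 40 left.
40 remain; put them into Lab C first at 11.
Total = 19×60 + 14×20 + 13×40 + 11×40 = 2380.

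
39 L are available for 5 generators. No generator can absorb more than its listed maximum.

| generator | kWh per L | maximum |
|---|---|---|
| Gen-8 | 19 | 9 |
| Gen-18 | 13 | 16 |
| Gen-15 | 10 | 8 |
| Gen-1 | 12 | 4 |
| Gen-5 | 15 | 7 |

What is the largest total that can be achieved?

Rank by kWh per L: Gen-8 19 > Gen-5 15 > Gen-18 13 > Gen-1 12 > Gen-15 10.
Give Gen-8 9 to hit its cap of 9 — 30 left.
Gen-5: +7 to 7 (cap) — 23 left.
Gen-18: +16 to 16 (cap) — 7 left.
Gen-1: +4 to 4 (cap) — 3 left.
Gen-15 has room for 8 but only 3 remain, so it gets 3.
Total = 19×9 + 13×16 + 10×3 + 12×4 + 15×7 = 562.

562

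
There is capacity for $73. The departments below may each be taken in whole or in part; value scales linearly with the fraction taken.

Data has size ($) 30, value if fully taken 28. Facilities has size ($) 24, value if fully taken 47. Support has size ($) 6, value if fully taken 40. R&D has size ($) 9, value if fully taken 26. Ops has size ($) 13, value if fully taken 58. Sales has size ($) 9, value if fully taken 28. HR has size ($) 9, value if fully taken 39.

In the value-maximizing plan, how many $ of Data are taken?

Sort by value density: Support 40/6≈6.67, Ops 58/13≈4.46, HR 39/9≈4.33, Sales 28/9≈3.11, R&D 26/9≈2.89, Facilities 47/24≈1.96, Data 28/30≈0.933.
Support: take in full, 6 $ for value 40 ; 67 left.
Ops: take in full, 13 $ for value 58 ; 54 left.
HR: take in full, 9 $ for value 39 ; 45 left.
Take all of Sales (9 $, value 28) ; 36 $ left.
R&D: take in full, 9 $ for value 26 ; 27 left.
Facilities: take in full, 24 $ for value 47 ; 3 left.
Fill the last 3 $ with part of Data: 3/30 of it earns 2.8.

3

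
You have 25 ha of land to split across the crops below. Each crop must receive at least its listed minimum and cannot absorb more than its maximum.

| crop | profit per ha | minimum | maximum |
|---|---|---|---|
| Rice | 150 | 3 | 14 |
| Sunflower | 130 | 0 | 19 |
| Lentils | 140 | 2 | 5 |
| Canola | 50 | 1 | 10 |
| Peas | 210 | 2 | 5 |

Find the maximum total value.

3900

Meeting every minimum uses 3+0+2+1+2 = 8 ha, leaving 17.
Order the crops by profit per ha: Peas 210 > Rice 150 > Lentils 140 > Sunflower 130 > Canola 50.
Peas takes 3 more to reach its cap of 5 → 14 left.
Rice: +11 to 14 (cap) → 3 left.
Lentils takes 3 more to reach its cap of 5 → 0 left.
Total = 150×14 + 140×5 + 50×1 + 210×5 = 3900.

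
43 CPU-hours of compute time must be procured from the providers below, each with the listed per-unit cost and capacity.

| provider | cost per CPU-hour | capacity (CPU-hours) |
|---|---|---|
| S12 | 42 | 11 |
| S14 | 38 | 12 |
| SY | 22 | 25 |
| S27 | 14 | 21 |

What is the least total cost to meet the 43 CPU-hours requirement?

Use providers in increasing cost order.
Take 21 from S27 at 14 ; need 22 more.
Take 22 from SY at 22 to finish.
S14, S12: unused.
Cost = 21×14 + 22×22 = 778.

778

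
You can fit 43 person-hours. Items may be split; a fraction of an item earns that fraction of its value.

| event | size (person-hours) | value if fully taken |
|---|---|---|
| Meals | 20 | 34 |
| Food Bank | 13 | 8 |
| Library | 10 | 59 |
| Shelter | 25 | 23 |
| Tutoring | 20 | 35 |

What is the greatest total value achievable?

Best value per unit of size first: Library 59/10≈5.9, Tutoring 35/20≈1.75, Meals 34/20≈1.7, Shelter 23/25≈0.92, Food Bank 8/13≈0.615.
Library: take in full, 10 person-hours for value 59 — 33 left.
All 20 person-hours of Tutoring fit (value 35) — 13 remain.
13 person-hours left: a 13/20 share of Meals gives 34×13/20 = 22.1.
Total value = 116.1.

116.1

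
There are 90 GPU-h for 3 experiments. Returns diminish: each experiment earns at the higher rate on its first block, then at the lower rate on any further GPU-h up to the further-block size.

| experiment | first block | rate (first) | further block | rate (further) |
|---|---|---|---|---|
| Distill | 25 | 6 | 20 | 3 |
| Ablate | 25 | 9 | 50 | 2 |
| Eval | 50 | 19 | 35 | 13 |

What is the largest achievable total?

Rank every tier by rate: Eval/first 19 > Eval/second 13 > Ablate/first 9 > Distill/first 6 > Distill/second 3 > Ablate/second 2.
Eval/first (19): +50 → 40 left.
Fill Eval second block (35 at 13) → 5 left.
Ablate/first: +5 of 25 at 9; pool empty.
Total = 19×50 + 13×35 + 9×5 = 1450.

1450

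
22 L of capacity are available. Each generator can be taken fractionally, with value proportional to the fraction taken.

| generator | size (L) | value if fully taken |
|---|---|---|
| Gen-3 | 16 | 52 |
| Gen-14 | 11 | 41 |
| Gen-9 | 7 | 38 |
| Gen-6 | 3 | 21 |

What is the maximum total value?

Sort by value density: Gen-6 21/3≈7, Gen-9 38/7≈5.43, Gen-14 41/11≈3.73, Gen-3 52/16≈3.25.
Take all of Gen-6 (3 L, value 21) → 19 L left.
Gen-9: take in full, 7 L for value 38 → 12 left.
Gen-14: take in full, 11 L for value 41 → 1 left.
Only 1 L remain; take 1/16 of Gen-3 for value 52×1/16 = 3.25.
Total value = 103.25.

103.25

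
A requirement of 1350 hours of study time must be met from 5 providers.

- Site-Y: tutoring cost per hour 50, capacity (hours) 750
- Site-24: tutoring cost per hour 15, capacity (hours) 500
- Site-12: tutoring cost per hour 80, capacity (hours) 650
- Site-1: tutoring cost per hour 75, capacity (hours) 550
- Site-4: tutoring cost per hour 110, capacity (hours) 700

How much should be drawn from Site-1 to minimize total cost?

100

Use providers in increasing cost order.
Site-24 (15): use full 500 — 850 hours to go.
Take 750 from Site-Y at 50 — need 100 more.
Site-1 at 75: take 100 of its 550 — requirement met.
Site-12, Site-4: unused.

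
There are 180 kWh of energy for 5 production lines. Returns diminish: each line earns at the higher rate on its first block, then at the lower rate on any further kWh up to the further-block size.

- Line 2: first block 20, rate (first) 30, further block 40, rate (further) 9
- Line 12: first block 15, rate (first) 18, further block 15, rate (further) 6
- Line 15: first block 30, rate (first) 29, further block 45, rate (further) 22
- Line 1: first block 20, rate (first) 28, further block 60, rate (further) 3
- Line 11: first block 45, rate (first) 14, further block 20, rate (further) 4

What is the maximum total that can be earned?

3965

Rank every tier by rate: Line 2/T1 30 > Line 15/T1 29 > Line 1/T1 28 > Line 15/T2 22 > Line 12/T1 18 > Line 11/T1 14 > Line 2/T2 9 > Line 12/T2 6 > Line 11/T2 4 > Line 1/T2 3.
Line 2/T1 (30): +20 — 160 left.
Line 15/T1 (29): +30 — 130 left.
Line 1/T1 (28): +20 — 110 left.
Line 15 T2 at 22: fill all 45 — 65 left.
Line 12/T1 (18): +15 — 50 left.
Fill Line 11 T1 block (45 at 14) — 5 left.
5 remain; put them into Line 2 T2 at 9.
Total = 30×20 + 29×30 + 28×20 + 22×45 + 18×15 + 14×45 + 9×5 = 3965.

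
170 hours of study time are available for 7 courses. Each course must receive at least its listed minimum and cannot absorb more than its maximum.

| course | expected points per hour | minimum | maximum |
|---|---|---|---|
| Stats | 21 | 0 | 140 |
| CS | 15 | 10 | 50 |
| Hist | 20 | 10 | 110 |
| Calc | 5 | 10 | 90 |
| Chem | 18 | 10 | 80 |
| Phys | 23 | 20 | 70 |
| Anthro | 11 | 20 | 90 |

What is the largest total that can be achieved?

Meeting every minimum uses 0+10+10+10+10+20+20 = 80 hours, leaving 90.
Rank by expected points per hour: Phys 23 > Stats 21 > Hist 20 > Chem 18 > CS 15 > Anthro 11 > Calc 5.
Phys: +50 to 70 (cap) — 40 left.
Stats has room for 140 more but only 40 remain, so it gets 40.
Total = 21×40 + 15×10 + 20×10 + 5×10 + 18×10 + 23×70 + 11×20 = 3250.

3250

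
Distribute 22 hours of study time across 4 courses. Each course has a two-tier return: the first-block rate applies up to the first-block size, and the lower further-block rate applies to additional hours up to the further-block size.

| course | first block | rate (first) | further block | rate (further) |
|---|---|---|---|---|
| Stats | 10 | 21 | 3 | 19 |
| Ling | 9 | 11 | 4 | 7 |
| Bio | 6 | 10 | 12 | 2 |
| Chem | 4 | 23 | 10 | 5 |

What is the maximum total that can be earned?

414

Rank every tier by rate: Chem/tier1 23 > Stats/tier1 21 > Stats/tier2 19 > Ling/tier1 11 > Bio/tier1 10 > Ling/tier2 7 > Chem/tier2 5 > Bio/tier2 2.
Chem/tier1 (23): +4 — 18 left.
Fill Stats tier1 block (10 at 21) — 8 left.
Fill Stats tier2 block (3 at 19) — 5 left.
Ling tier1 at 11: only 5 left, fill 5.
Total = 23×4 + 21×10 + 19×3 + 11×5 = 414.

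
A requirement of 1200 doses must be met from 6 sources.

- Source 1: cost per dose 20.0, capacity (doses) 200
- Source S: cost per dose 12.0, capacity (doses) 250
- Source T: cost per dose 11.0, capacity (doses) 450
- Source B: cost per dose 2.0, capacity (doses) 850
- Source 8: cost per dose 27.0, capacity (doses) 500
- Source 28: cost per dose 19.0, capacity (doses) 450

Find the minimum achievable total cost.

Fill from the cheapest source first.
Source B (2.0): use full 850 ; 350 doses to go.
Source T (11.0): take the remaining 350 ; done.
Source S, Source 28, Source 1, Source 8: unused.
Cost = 850×2.0 + 350×11.0 = 5550.

5550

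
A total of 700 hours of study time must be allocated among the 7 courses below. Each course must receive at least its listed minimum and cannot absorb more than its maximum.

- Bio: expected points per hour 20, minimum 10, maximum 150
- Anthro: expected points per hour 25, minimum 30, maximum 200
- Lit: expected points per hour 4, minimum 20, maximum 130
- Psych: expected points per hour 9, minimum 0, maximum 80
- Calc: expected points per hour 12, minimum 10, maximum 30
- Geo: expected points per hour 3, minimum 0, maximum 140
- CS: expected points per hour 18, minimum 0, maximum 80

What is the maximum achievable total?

Meeting every minimum uses 10+30+20+0+10+0+0 = 70 hours, leaving 630.
Highest expected points per hour first: Anthro 25 > Bio 20 > CS 18 > Calc 12 > Psych 9 > Lit 4 > Geo 3.
Anthro: +170 to 200 (cap) ; 460 left.
Bio takes 140 more to reach its cap of 150 ; 320 left.
CS: +80 to 80 (cap) ; 240 left.
Calc: +20 to 30 (cap) ; 220 left.
Give Psych 80 more to hit its cap of 80 ; 140 left.
Lit: +110 to 130 (cap) ; 30 left.
Only 30 left; Geo takes them to reach 30.
Total = 20×150 + 25×200 + 4×130 + 9×80 + 12×30 + 3×30 + 18×80 = 11130.

11130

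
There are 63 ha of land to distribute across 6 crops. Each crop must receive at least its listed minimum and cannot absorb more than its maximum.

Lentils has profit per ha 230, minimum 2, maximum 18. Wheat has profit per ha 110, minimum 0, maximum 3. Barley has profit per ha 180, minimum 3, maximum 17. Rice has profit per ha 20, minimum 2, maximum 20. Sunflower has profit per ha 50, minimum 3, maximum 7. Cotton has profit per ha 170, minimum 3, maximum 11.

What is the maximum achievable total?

9890

Meeting every minimum uses 2+0+3+2+3+3 = 13 ha, leaving 50.
Order the crops by profit per ha: Lentils 230 > Barley 180 > Cotton 170 > Wheat 110 > Sunflower 50 > Rice 20.
Lentils: +16 to 18 (cap) → 34 left.
Give Barley 14 more to hit its cap of 17 → 20 left.
Cotton takes 8 more to reach its cap of 11 → 12 left.
Wheat takes 3 more to reach its cap of 3 → 9 left.
Give Sunflower 4 more to hit its cap of 7 → 5 left.
Only 5 left; Rice takes them to reach 7.
Total = 230×18 + 110×3 + 180×17 + 20×7 + 50×7 + 170×11 = 9890.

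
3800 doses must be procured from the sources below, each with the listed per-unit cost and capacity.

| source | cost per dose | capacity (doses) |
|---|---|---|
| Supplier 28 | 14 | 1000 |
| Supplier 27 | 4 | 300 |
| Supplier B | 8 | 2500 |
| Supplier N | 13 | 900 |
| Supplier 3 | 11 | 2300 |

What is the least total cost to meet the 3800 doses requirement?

32200

Use sources in increasing cost order.
Take 300 from Supplier 27 at 4 — need 3500 more.
Supplier B (8): use full 2500 — 1000 doses to go.
Take 1000 from Supplier 3 at 11 to finish.
Supplier N, Supplier 28: unused.
Cost = 300×4 + 2500×8 + 1000×11 = 32200.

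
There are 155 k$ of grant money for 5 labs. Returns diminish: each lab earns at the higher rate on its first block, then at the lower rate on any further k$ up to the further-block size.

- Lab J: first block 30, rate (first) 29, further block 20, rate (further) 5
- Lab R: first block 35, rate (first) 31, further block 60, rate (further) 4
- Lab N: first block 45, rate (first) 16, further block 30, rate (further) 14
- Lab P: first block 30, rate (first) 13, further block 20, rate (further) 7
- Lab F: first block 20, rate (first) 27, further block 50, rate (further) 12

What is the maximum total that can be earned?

3565

Rank every tier by rate: Lab R/T1 31 > Lab J/T1 29 > Lab F/T1 27 > Lab N/T1 16 > Lab N/T2 14 > Lab P/T1 13 > Lab F/T2 12 > Lab P/T2 7 > Lab J/T2 5 > Lab R/T2 4.
Lab R T1 at 31: fill all 35 ; 120 left.
Fill Lab J T1 block (30 at 29) ; 90 left.
Lab F/T1 (27): +20 ; 70 left.
Lab N T1 at 16: fill all 45 ; 25 left.
Lab N/T2: +25 of 30 at 14; pool empty.
Total = 31×35 + 29×30 + 27×20 + 16×45 + 14×25 = 3565.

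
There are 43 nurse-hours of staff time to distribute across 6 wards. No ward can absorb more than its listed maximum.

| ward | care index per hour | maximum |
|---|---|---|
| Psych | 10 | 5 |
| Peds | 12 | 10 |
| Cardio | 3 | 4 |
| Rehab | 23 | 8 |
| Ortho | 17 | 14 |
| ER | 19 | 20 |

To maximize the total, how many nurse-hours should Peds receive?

Highest care index per hour first: Rehab 23 > ER 19 > Ortho 17 > Peds 12 > Psych 10 > Cardio 3.
Rehab: +8 to 8 (cap) → 35 left.
ER: +20 to 20 (cap) → 15 left.
Ortho: +14 to 14 (cap) → 1 left.
Peds has room for 10 but only 1 remain, so it gets 1.

1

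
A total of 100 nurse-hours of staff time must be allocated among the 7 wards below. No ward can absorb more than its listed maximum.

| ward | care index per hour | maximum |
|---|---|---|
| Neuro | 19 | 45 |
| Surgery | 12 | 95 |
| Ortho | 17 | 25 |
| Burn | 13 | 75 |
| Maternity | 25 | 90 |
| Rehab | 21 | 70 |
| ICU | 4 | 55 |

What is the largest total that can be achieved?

Order the wards by care index per hour: Maternity 25 > Rehab 21 > Neuro 19 > Ortho 17 > Burn 13 > Surgery 12 > ICU 4.
Maternity takes 90 to reach its cap of 90 — 10 left.
Only 10 left; Rehab takes them to reach 10.
Total = 25×90 + 21×10 = 2460.

2460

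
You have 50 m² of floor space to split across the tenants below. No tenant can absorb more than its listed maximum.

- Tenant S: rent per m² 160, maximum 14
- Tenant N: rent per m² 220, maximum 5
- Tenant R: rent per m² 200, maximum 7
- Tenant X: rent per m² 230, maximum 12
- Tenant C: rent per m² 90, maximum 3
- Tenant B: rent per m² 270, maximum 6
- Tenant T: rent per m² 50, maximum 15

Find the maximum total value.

9540

Rank by rent per m²: Tenant B 270 > Tenant X 230 > Tenant N 220 > Tenant R 200 > Tenant S 160 > Tenant C 90 > Tenant T 50.
Give Tenant B 6 to hit its cap of 6 ; 44 left.
Tenant X: +12 to 12 (cap) ; 32 left.
Give Tenant N 5 to hit its cap of 5 ; 27 left.
Tenant R takes 7 to reach its cap of 7 ; 20 left.
Give Tenant S 14 to hit its cap of 14 ; 6 left.
Tenant C takes 3 to reach its cap of 3 ; 3 left.
Only 3 left; Tenant T takes them to reach 3.
Total = 160×14 + 220×5 + 200×7 + 230×12 + 90×3 + 270×6 + 50×3 = 9540.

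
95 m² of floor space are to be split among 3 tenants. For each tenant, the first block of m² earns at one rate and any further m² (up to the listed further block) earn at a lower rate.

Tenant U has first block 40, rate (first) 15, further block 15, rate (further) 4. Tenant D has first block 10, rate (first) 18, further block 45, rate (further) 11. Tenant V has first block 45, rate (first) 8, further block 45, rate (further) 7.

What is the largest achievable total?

1275

Rank every tier by rate: Tenant D/tier1 18 > Tenant U/tier1 15 > Tenant D/tier2 11 > Tenant V/tier1 8 > Tenant V/tier2 7 > Tenant U/tier2 4.
Tenant D tier1 at 18: fill all 10 ; 85 left.
Fill Tenant U tier1 block (40 at 15) ; 45 left.
Tenant D/tier2 (11): +45 ; 0 left.
Total = 18×10 + 15×40 + 11×45 = 1275.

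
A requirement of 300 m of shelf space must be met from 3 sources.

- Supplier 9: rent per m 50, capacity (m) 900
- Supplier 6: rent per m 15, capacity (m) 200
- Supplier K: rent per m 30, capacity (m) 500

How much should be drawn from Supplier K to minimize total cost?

Fill from the cheapest source first.
Supplier 6 at 15: take all 200 m ; 100 still needed.
Take 100 from Supplier K at 30 to finish.
Supplier 9: unused.

100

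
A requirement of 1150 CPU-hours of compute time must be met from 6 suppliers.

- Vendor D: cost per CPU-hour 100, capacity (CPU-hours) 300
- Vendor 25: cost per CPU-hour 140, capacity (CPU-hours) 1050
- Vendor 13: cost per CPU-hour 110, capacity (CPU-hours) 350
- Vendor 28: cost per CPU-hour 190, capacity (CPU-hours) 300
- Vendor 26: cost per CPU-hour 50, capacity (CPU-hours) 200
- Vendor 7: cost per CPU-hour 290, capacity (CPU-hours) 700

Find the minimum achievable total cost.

120500

Fill from the cheapest supplier first.
Take 200 from Vendor 26 at 50 — need 950 more.
Vendor D (100): use full 300 — 650 CPU-hours to go.
Take 350 from Vendor 13 at 110 — need 300 more.
Take 300 from Vendor 25 at 140 to finish.
Vendor 28, Vendor 7: unused.
Cost = 200×50 + 300×100 + 350×110 + 300×140 = 120500.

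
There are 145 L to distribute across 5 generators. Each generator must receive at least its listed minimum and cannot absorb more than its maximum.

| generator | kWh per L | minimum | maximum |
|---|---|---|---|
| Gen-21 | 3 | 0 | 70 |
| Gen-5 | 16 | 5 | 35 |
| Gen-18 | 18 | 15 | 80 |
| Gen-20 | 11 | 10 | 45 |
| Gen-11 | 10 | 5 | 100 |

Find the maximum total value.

Meeting every minimum uses 0+5+15+10+5 = 35 L, leaving 110.
Highest kWh per L first: Gen-18 18 > Gen-5 16 > Gen-20 11 > Gen-11 10 > Gen-21 3.
Give Gen-18 65 more to hit its cap of 80 ; 45 left.
Gen-5 takes 30 more to reach its cap of 35 ; 15 left.
Gen-20: +15 (room for 35) → 25. Pool exhausted.
Total = 16×35 + 18×80 + 11×25 + 10×5 = 2325.

2325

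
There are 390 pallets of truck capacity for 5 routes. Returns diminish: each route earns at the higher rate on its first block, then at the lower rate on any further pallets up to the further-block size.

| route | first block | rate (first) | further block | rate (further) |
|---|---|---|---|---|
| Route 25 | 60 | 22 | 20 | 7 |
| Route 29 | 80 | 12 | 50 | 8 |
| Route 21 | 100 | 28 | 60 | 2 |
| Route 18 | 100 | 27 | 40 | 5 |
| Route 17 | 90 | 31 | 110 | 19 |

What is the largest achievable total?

Order all 10 blocks by rate: Route 17/tier1 31 > Route 21/tier1 28 > Route 18/tier1 27 > Route 25/tier1 22 > Route 17/tier2 19 > Route 29/tier1 12 > Route 29/tier2 8 > Route 25/tier2 7 > Route 18/tier2 5 > Route 21/tier2 2.
Fill Route 17 tier1 block (90 at 31) → 300 left.
Fill Route 21 tier1 block (100 at 28) → 200 left.
Route 18/tier1 (27): +100 → 100 left.
Fill Route 25 tier1 block (60 at 22) → 40 left.
Route 17/tier2: +40 of 110 at 19; pool empty.
Total = 31×90 + 28×100 + 27×100 + 22×60 + 19×40 = 10370.

10370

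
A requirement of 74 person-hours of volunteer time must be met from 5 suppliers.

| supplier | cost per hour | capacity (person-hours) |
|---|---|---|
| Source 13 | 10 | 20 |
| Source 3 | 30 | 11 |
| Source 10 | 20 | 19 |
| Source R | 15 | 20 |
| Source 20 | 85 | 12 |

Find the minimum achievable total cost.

Use suppliers in increasing cost order.
Source 13 (10): use full 20 ; 54 person-hours to go.
Source R (15): use full 20 ; 34 person-hours to go.
Source 10 (20): use full 19 ; 15 person-hours to go.
Source 3 at 30: take all 11 person-hours ; 4 still needed.
Source 20 (85): take the remaining 4 ; done.
Cost = 20×10 + 20×15 + 19×20 + 11×30 + 4×85 = 1550.

1550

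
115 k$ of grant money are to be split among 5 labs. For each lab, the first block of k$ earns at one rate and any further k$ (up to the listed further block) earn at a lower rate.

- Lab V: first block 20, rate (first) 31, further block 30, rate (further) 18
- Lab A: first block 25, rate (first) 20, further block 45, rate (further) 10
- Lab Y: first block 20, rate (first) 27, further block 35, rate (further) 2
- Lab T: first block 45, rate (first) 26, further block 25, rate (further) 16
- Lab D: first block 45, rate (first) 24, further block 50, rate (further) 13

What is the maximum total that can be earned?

3050

Order all 10 blocks by rate: Lab V/first 31 > Lab Y/first 27 > Lab T/first 26 > Lab D/first 24 > Lab A/first 20 > Lab V/second 18 > Lab T/second 16 > Lab D/second 13 > Lab A/second 10 > Lab Y/second 2.
Lab V first at 31: fill all 20 — 95 left.
Fill Lab Y first block (20 at 27) — 75 left.
Lab T/first (26): +45 — 30 left.
30 remain; put them into Lab D first at 24.
Total = 31×20 + 27×20 + 26×45 + 24×30 = 3050.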